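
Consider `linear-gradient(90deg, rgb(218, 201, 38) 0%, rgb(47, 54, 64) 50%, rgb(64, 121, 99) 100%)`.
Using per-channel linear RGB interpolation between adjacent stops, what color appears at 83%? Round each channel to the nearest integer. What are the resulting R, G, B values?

(58, 98, 87)

83% lies between the 50% and 100% stops, so the local fraction is t = (83 − 50)/(100 − 50) = 33/50 ≈ 0.66.
R = 47 + 0.66 × (64 − 47) = 58.22 → 58
G = 54 + 0.66 × (121 − 54) = 98.22 → 98
B = 64 + 0.66 × (99 − 64) = 87.1 → 87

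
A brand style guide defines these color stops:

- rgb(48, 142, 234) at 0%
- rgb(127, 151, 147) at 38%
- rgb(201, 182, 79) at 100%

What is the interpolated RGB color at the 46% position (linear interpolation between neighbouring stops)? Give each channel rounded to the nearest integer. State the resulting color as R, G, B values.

46% lies between the 38% and 100% stops, so the local fraction is t = (46 − 38)/(100 − 38) = 8/62 ≈ 0.129.
R = 127 + 0.129 × (201 − 127) = 136.546 → 137
G = 151 + 0.129 × (182 − 151) = 154.999 → 155
B = 147 + 0.129 × (79 − 147) = 138.228 → 138

(137, 155, 138)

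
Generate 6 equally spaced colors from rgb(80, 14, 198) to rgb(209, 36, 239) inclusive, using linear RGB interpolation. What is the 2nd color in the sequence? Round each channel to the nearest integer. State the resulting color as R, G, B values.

(106, 18, 206)

With 6 swatches and endpoints inclusive, swatch 2 sits at t = (2 − 1)/(6 − 1) = 1/5 ≈ 0.2.
R = 80 + 0.2 × (209 − 80) = 105.8 → 106
G = 14 + 0.2 × (36 − 14) = 18.4 → 18
B = 198 + 0.2 × (239 − 198) = 206.2 → 206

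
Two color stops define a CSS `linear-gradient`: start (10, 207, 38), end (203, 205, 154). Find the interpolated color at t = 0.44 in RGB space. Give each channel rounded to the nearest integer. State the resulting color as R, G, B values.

R = 10 + 0.44 × (203 − 10) = 10 + 0.44 × 193 = 94.92 → 95
G = 207 + 0.44 × (205 − 207) = 207 + 0.44 × -2 = 206.12 → 206
B = 38 + 0.44 × (154 − 38) = 38 + 0.44 × 116 = 89.04 → 89

(95, 206, 89)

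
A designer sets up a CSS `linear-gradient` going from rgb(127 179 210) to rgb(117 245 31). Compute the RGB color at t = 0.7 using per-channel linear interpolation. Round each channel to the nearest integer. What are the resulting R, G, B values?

(120, 225, 85)

R = 127 + 0.7 × (117 − 127) = 127 + 0.7 × -10 = 120 → 120
G = 179 + 0.7 × (245 − 179) = 179 + 0.7 × 66 = 225.2 → 225
B = 210 + 0.7 × (31 − 210) = 210 + 0.7 × -179 = 84.7 → 85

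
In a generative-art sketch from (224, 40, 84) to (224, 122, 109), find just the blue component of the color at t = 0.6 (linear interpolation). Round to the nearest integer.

99

B = 84 + 0.6 × (109 − 84) = 99 → 99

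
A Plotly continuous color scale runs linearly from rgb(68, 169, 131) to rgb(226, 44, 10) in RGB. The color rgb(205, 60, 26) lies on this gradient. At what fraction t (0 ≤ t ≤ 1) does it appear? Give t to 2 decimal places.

Invert the lerp on the R channel (largest span, 158): t = (205 − 68) / (226 − 68) = 137/158 = 0.86709.
Check on G: (60 − 169)/(44 − 169) = 0.872 ✓

0.87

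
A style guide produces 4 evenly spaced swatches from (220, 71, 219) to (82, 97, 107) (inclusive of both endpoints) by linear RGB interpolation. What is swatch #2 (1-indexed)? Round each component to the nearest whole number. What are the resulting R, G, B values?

With 4 swatches and endpoints inclusive, swatch 2 sits at t = (2 − 1)/(4 − 1) = 1/3 ≈ 0.3333.
R = 220 + 0.3333 × (82 − 220) = 174.005 → 174
G = 71 + 0.3333 × (97 − 71) = 79.666 → 80
B = 219 + 0.3333 × (107 − 219) = 181.67 → 182

(174, 80, 182)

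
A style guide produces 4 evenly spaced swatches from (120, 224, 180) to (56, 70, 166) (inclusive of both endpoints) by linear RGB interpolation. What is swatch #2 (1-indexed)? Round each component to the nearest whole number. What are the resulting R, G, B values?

With 4 swatches and endpoints inclusive, swatch 2 sits at t = (2 − 1)/(4 − 1) = 1/3 ≈ 0.3333.
R = 120 + 0.3333 × (56 − 120) = 98.669 → 99
G = 224 + 0.3333 × (70 − 224) = 172.672 → 173
B = 180 + 0.3333 × (166 − 180) = 175.334 → 175

(99, 173, 175)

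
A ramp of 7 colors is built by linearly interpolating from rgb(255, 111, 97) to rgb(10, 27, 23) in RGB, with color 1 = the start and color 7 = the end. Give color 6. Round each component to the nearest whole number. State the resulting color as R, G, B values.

(51, 41, 35)

With 7 swatches and endpoints inclusive, swatch 6 sits at t = (6 − 1)/(7 − 1) = 5/6 ≈ 0.8333.
R = 255 + 0.8333 × (10 − 255) = 50.841 → 51
G = 111 + 0.8333 × (27 − 111) = 41.003 → 41
B = 97 + 0.8333 × (23 − 97) = 35.336 → 35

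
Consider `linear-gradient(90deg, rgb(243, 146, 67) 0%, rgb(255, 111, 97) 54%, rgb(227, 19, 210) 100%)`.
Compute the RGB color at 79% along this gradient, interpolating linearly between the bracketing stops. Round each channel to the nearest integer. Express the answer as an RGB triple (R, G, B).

79% lies between the 54% and 100% stops, so the local fraction is t = (79 − 54)/(100 − 54) = 25/46 ≈ 0.5435.
R = 255 + 0.5435 × (227 − 255) = 239.782 → 240
G = 111 + 0.5435 × (19 − 111) = 60.998 → 61
B = 97 + 0.5435 × (210 − 97) = 158.416 → 158

(240, 61, 158)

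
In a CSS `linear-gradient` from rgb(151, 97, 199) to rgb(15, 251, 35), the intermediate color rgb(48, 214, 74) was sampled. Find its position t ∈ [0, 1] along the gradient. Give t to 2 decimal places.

Invert the lerp on the B channel (largest span, 164): t = (74 − 199) / (35 − 199) = -125/-164 = 0.7622.
Check on R: (48 − 151)/(15 − 151) = 0.7574 ✓

0.76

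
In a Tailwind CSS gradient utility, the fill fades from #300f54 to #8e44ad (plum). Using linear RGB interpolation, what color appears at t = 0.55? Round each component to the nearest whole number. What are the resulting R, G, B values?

#300f54 → (48, 15, 84); #8e44ad → (142, 68, 173).
R = 48 + 0.55 × (142 − 48) = 48 + 0.55 × 94 = 99.7 → 100
G = 15 + 0.55 × (68 − 15) = 15 + 0.55 × 53 = 44.15 → 44
B = 84 + 0.55 × (173 − 84) = 84 + 0.55 × 89 = 132.95 → 133

(100, 44, 133)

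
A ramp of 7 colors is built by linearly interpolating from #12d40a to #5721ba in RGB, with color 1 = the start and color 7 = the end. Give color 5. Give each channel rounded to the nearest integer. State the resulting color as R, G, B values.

(64, 93, 127)

With 7 swatches and endpoints inclusive, swatch 5 sits at t = (5 − 1)/(7 − 1) = 4/6 ≈ 0.6667.
#12d40a → (18, 212, 10); #5721ba → (87, 33, 186).
R = 18 + 0.6667 × (87 − 18) = 64.002 → 64
G = 212 + 0.6667 × (33 − 212) = 92.661 → 93
B = 10 + 0.6667 × (186 − 10) = 127.339 → 127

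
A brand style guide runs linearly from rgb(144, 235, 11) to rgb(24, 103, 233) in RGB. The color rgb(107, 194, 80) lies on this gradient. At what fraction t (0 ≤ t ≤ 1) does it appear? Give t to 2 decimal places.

Invert the lerp on the B channel (largest span, 222): t = (80 − 11) / (233 − 11) = 69/222 = 0.31081.
Check on R: (107 − 144)/(24 − 144) = 0.3083 ✓

0.31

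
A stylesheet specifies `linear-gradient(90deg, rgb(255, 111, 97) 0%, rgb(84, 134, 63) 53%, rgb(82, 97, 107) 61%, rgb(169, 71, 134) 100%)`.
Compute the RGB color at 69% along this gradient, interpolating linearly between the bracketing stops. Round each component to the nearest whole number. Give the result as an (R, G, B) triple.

(100, 92, 113)

69% lies between the 61% and 100% stops, so the local fraction is t = (69 − 61)/(100 − 61) = 8/39 ≈ 0.2051.
R = 82 + 0.2051 × (169 − 82) = 99.844 → 100
G = 97 + 0.2051 × (71 − 97) = 91.667 → 92
B = 107 + 0.2051 × (134 − 107) = 112.538 → 113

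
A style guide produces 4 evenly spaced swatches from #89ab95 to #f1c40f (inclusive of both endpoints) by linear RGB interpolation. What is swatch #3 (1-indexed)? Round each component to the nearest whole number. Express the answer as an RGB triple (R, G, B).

With 4 swatches and endpoints inclusive, swatch 3 sits at t = (3 − 1)/(4 − 1) = 2/3 ≈ 0.6667.
#89ab95 → (137, 171, 149); #f1c40f → (241, 196, 15).
R = 137 + 0.6667 × (241 − 137) = 206.337 → 206
G = 171 + 0.6667 × (196 − 171) = 187.667 → 188
B = 149 + 0.6667 × (15 − 149) = 59.662 → 60

(206, 188, 60)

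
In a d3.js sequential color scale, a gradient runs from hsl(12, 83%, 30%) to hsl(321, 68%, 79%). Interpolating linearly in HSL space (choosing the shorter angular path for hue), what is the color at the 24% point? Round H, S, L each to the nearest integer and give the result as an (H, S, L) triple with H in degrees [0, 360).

Hue: 321 − 12 = 309°, but |309| > 180 so the shorter arc goes the other way: Δh = 309 − 360 = -51°.
H = 12 + 0.24 × (-51) = -0.24 → 0°
S = 83 + 0.24 × (68 − 83) = 79.4 → 79%
L = 30 + 0.24 × (79 − 30) = 41.76 → 42%

(0, 79, 42)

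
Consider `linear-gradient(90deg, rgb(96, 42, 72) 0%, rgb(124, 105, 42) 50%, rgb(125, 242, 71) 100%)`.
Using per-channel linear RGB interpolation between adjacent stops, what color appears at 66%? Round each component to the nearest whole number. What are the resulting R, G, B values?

66% lies between the 50% and 100% stops, so the local fraction is t = (66 − 50)/(100 − 50) = 16/50 ≈ 0.32.
R = 124 + 0.32 × (125 − 124) = 124.32 → 124
G = 105 + 0.32 × (242 − 105) = 148.84 → 149
B = 42 + 0.32 × (71 − 42) = 51.28 → 51

(124, 149, 51)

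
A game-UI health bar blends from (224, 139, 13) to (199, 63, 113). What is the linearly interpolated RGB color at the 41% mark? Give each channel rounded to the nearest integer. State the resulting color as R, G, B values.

(214, 108, 54)

41% corresponds to t = 0.41.
R = 224 + 0.41 × (199 − 224) = 224 + 0.41 × -25 = 213.75 → 214
G = 139 + 0.41 × (63 − 139) = 139 + 0.41 × -76 = 107.84 → 108
B = 13 + 0.41 × (113 − 13) = 13 + 0.41 × 100 = 54 → 54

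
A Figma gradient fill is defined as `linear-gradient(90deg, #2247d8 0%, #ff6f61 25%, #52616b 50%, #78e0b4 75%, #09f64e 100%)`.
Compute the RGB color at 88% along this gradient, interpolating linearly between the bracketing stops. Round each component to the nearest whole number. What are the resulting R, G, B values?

(62, 235, 127)

88% lies between the 75% and 100% stops, so the local fraction is t = (88 − 75)/(100 − 75) = 13/25 ≈ 0.52.
#78e0b4 → (120, 224, 180); #09f64e → (9, 246, 78).
R = 120 + 0.52 × (9 − 120) = 62.28 → 62
G = 224 + 0.52 × (246 − 224) = 235.44 → 235
B = 180 + 0.52 × (78 − 180) = 126.96 → 127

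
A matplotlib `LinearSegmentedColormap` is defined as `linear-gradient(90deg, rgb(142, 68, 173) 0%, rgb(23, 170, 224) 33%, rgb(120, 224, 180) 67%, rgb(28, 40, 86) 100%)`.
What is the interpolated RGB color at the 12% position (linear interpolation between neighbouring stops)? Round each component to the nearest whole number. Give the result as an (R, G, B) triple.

(99, 105, 192)

12% lies between the 0% and 33% stops, so the local fraction is t = (12 − 0)/(33 − 0) = 12/33 ≈ 0.3636.
R = 142 + 0.3636 × (23 − 142) = 98.732 → 99
G = 68 + 0.3636 × (170 − 68) = 105.087 → 105
B = 173 + 0.3636 × (224 − 173) = 191.544 → 192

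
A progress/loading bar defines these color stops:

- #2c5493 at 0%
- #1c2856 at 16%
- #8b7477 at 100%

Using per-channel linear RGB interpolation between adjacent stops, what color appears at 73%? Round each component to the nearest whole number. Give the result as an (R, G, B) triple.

73% lies between the 16% and 100% stops, so the local fraction is t = (73 − 16)/(100 − 16) = 57/84 ≈ 0.6786.
#1c2856 → (28, 40, 86); #8b7477 → (139, 116, 119).
R = 28 + 0.6786 × (139 − 28) = 103.325 → 103
G = 40 + 0.6786 × (116 − 40) = 91.574 → 92
B = 86 + 0.6786 × (119 − 86) = 108.394 → 108

(103, 92, 108)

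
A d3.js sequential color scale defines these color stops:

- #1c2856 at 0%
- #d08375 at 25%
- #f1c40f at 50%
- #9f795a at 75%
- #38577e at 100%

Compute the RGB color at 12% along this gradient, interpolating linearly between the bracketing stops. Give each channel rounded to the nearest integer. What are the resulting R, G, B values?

(114, 84, 101)

12% lies between the 0% and 25% stops, so the local fraction is t = (12 − 0)/(25 − 0) = 12/25 ≈ 0.48.
#1c2856 → (28, 40, 86); #d08375 → (208, 131, 117).
R = 28 + 0.48 × (208 − 28) = 114.4 → 114
G = 40 + 0.48 × (131 − 40) = 83.68 → 84
B = 86 + 0.48 × (117 − 86) = 100.88 → 101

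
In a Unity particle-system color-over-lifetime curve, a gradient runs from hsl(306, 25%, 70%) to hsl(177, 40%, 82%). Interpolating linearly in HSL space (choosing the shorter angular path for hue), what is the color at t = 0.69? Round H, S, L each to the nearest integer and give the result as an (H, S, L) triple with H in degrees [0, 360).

(217, 35, 78)

Hue arc: Δh = 177 − 306 = -129° (|Δh| ≤ 180, already the shorter path).
H = 306 + 0.69 × (-129) = 216.99 → 217°
S = 25 + 0.69 × (40 − 25) = 35.35 → 35%
L = 70 + 0.69 × (82 − 70) = 78.28 → 78%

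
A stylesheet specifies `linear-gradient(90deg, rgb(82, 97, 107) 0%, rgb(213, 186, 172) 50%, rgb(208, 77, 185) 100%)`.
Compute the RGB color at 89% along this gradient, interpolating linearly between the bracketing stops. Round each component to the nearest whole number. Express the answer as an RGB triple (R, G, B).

89% lies between the 50% and 100% stops, so the local fraction is t = (89 − 50)/(100 − 50) = 39/50 ≈ 0.78.
R = 213 + 0.78 × (208 − 213) = 209.1 → 209
G = 186 + 0.78 × (77 − 186) = 100.98 → 101
B = 172 + 0.78 × (185 − 172) = 182.14 → 182

(209, 101, 182)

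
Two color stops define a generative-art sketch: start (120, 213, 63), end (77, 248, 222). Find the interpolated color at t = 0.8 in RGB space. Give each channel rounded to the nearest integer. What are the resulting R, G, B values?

(86, 241, 190)

R = 120 + 0.8 × (77 − 120) = 120 + 0.8 × -43 = 85.6 → 86
G = 213 + 0.8 × (248 − 213) = 213 + 0.8 × 35 = 241 → 241
B = 63 + 0.8 × (222 − 63) = 63 + 0.8 × 159 = 190.2 → 190
So the blended color is (86, 241, 190), about #56f1be.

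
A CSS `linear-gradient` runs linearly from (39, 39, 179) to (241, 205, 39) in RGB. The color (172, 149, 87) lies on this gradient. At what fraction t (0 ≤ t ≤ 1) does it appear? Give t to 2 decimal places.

Invert the lerp on the R channel (largest span, 202): t = (172 − 39) / (241 − 39) = 133/202 = 0.65842.
Check on G: (149 − 39)/(205 − 39) = 0.6627 ✓

0.66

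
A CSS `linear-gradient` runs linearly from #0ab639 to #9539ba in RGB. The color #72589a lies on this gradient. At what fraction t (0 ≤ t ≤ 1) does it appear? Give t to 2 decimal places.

Invert the lerp on the R channel (largest span, 139): t = (114 − 10) / (149 − 10) = 104/139 = 0.7482.
Check on G: (88 − 182)/(57 − 182) = 0.752 ✓

0.75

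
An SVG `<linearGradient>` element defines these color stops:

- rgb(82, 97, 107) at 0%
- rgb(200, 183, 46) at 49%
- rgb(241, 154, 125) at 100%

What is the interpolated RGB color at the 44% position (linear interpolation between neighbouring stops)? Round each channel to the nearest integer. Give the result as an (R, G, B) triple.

(188, 174, 52)

44% lies between the 0% and 49% stops, so the local fraction is t = (44 − 0)/(49 − 0) = 44/49 ≈ 0.898.
R = 82 + 0.898 × (200 − 82) = 187.964 → 188
G = 97 + 0.898 × (183 − 97) = 174.228 → 174
B = 107 + 0.898 × (46 − 107) = 52.222 → 52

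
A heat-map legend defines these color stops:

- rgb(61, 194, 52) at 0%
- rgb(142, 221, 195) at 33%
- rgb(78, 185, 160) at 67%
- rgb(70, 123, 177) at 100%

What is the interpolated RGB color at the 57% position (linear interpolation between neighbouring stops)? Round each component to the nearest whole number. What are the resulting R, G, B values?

57% lies between the 33% and 67% stops, so the local fraction is t = (57 − 33)/(67 − 33) = 24/34 ≈ 0.7059.
R = 142 + 0.7059 × (78 − 142) = 96.822 → 97
G = 221 + 0.7059 × (185 − 221) = 195.588 → 196
B = 195 + 0.7059 × (160 − 195) = 170.293 → 170

(97, 196, 170)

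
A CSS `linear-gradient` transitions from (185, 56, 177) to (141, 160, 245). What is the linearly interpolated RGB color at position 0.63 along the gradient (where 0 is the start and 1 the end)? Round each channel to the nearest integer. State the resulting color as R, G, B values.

R = 185 + 0.63 × (141 − 185) = 185 + 0.63 × -44 = 157.28 → 157
G = 56 + 0.63 × (160 − 56) = 56 + 0.63 × 104 = 121.52 → 122
B = 177 + 0.63 × (245 − 177) = 177 + 0.63 × 68 = 219.84 → 220

(157, 122, 220)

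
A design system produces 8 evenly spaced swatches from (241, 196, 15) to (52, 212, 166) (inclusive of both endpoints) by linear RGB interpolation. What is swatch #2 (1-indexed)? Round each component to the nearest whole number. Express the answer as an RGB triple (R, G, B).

(214, 198, 37)

With 8 swatches and endpoints inclusive, swatch 2 sits at t = (2 − 1)/(8 − 1) = 1/7 ≈ 0.1429.
R = 241 + 0.1429 × (52 − 241) = 213.992 → 214
G = 196 + 0.1429 × (212 − 196) = 198.286 → 198
B = 15 + 0.1429 × (166 − 15) = 36.578 → 37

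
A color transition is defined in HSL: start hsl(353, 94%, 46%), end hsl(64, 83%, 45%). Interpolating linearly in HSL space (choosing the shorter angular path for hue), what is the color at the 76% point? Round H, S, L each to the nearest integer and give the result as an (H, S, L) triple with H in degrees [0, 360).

Hue: 64 − 353 = -289°, but |-289| > 180 so the shorter arc goes the other way: Δh = -289 + 360 = 71°.
H = 353 + 0.76 × (71) = 406.96 → 407 → 407 mod 360 = 47°
S = 94 + 0.76 × (83 − 94) = 85.64 → 86%
L = 46 + 0.76 × (45 − 46) = 45.24 → 45%

(47, 86, 45)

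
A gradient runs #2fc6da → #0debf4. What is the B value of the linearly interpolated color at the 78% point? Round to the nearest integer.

B₁ = 218 (from #2fc6da), B₂ = 244 (from #0debf4).
B = 218 + 0.78 × (244 − 218) = 238.28 → 238

238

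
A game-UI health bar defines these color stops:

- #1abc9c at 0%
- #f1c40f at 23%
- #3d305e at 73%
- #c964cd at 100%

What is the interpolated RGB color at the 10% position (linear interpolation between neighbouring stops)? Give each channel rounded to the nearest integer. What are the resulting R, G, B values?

(119, 191, 95)

10% lies between the 0% and 23% stops, so the local fraction is t = (10 − 0)/(23 − 0) = 10/23 ≈ 0.4348.
#1abc9c → (26, 188, 156); #f1c40f → (241, 196, 15).
R = 26 + 0.4348 × (241 − 26) = 119.482 → 119
G = 188 + 0.4348 × (196 − 188) = 191.478 → 191
B = 156 + 0.4348 × (15 − 156) = 94.693 → 95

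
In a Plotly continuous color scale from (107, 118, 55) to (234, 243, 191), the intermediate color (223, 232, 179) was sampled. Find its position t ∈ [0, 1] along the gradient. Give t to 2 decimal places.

0.91

Invert the lerp on the B channel (largest span, 136): t = (179 − 55) / (191 − 55) = 124/136 = 0.91176.
Check on R: (223 − 107)/(234 − 107) = 0.9134 ✓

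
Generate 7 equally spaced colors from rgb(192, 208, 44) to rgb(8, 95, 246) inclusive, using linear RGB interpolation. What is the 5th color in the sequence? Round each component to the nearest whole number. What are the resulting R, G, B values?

(69, 133, 179)

With 7 swatches and endpoints inclusive, swatch 5 sits at t = (5 − 1)/(7 − 1) = 4/6 ≈ 0.6667.
R = 192 + 0.6667 × (8 − 192) = 69.327 → 69
G = 208 + 0.6667 × (95 − 208) = 132.663 → 133
B = 44 + 0.6667 × (246 − 44) = 178.673 → 179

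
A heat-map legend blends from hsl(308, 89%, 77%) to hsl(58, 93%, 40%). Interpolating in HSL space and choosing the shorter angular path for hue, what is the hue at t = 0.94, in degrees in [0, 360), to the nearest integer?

51

Hue: 58 − 308 = -250°, but |-250| > 180 so the shorter arc goes the other way: Δh = -250 + 360 = 110°.
H = 308 + 0.94 × (110) = 411.4 → 411 → 411 mod 360 = 51°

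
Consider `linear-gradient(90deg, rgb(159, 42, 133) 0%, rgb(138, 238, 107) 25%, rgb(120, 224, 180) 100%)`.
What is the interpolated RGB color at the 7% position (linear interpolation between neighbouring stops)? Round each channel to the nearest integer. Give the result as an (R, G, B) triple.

(153, 97, 126)

7% lies between the 0% and 25% stops, so the local fraction is t = (7 − 0)/(25 − 0) = 7/25 ≈ 0.28.
R = 159 + 0.28 × (138 − 159) = 153.12 → 153
G = 42 + 0.28 × (238 − 42) = 96.88 → 97
B = 133 + 0.28 × (107 − 133) = 125.72 → 126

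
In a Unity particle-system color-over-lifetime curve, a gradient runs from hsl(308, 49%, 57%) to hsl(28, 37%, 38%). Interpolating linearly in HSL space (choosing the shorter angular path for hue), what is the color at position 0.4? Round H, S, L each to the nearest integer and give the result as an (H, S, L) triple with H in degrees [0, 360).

(340, 44, 49)

Hue: 28 − 308 = -280°, but |-280| > 180 so the shorter arc goes the other way: Δh = -280 + 360 = 80°.
H = 308 + 0.4 × (80) = 340 → 340°
S = 49 + 0.4 × (37 − 49) = 44.2 → 44%
L = 57 + 0.4 × (38 − 57) = 49.4 → 49%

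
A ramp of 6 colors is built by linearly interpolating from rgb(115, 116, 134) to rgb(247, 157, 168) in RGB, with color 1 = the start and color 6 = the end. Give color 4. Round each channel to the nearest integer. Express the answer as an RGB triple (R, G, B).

(194, 141, 154)

With 6 swatches and endpoints inclusive, swatch 4 sits at t = (4 − 1)/(6 − 1) = 3/5 ≈ 0.6.
R = 115 + 0.6 × (247 − 115) = 194.2 → 194
G = 116 + 0.6 × (157 − 116) = 140.6 → 141
B = 134 + 0.6 × (168 − 134) = 154.4 → 154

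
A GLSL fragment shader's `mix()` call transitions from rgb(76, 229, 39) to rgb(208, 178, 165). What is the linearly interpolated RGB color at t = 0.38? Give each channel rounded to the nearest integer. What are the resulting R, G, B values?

R = 76 + 0.38 × (208 − 76) = 76 + 0.38 × 132 = 126.16 → 126
G = 229 + 0.38 × (178 − 229) = 229 + 0.38 × -51 = 209.62 → 210
B = 39 + 0.38 × (165 − 39) = 39 + 0.38 × 126 = 86.88 → 87

(126, 210, 87)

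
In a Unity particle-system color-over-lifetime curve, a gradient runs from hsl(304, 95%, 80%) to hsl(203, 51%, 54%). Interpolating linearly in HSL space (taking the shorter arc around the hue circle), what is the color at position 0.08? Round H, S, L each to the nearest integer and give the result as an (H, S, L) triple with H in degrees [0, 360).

(296, 91, 78)

Hue arc: Δh = 203 − 304 = -101° (|Δh| ≤ 180, already the shorter path).
H = 304 + 0.08 × (-101) = 295.92 → 296°
S = 95 + 0.08 × (51 − 95) = 91.48 → 91%
L = 80 + 0.08 × (54 − 80) = 77.92 → 78%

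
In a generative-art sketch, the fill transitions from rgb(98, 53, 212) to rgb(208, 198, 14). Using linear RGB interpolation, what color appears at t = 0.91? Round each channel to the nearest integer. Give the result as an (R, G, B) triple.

R = 98 + 0.91 × (208 − 98) = 98 + 0.91 × 110 = 198.1 → 198
G = 53 + 0.91 × (198 − 53) = 53 + 0.91 × 145 = 184.95 → 185
B = 212 + 0.91 × (14 − 212) = 212 + 0.91 × -198 = 31.82 → 32

(198, 185, 32)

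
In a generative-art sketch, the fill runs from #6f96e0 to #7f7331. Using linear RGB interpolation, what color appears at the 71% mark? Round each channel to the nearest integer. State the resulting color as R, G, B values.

#6f96e0 → (111, 150, 224); #7f7331 → (127, 115, 49).
71% corresponds to t = 0.71.
R = 111 + 0.71 × (127 − 111) = 111 + 0.71 × 16 = 122.36 → 122
G = 150 + 0.71 × (115 − 150) = 150 + 0.71 × -35 = 125.15 → 125
B = 224 + 0.71 × (49 − 224) = 224 + 0.71 × -175 = 99.75 → 100

(122, 125, 100)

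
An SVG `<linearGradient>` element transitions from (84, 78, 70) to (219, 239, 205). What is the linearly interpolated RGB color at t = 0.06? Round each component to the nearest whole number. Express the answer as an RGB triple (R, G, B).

R = 84 + 0.06 × (219 − 84) = 84 + 0.06 × 135 = 92.1 → 92
G = 78 + 0.06 × (239 − 78) = 78 + 0.06 × 161 = 87.66 → 88
B = 70 + 0.06 × (205 − 70) = 70 + 0.06 × 135 = 78.1 → 78

(92, 88, 78)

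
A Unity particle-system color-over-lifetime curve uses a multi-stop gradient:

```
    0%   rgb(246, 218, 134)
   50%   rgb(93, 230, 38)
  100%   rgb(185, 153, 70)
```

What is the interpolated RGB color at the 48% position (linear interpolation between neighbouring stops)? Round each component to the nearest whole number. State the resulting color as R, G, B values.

(99, 230, 42)

48% lies between the 0% and 50% stops, so the local fraction is t = (48 − 0)/(50 − 0) = 48/50 ≈ 0.96.
R = 246 + 0.96 × (93 − 246) = 99.12 → 99
G = 218 + 0.96 × (230 − 218) = 229.52 → 230
B = 134 + 0.96 × (38 − 134) = 41.84 → 42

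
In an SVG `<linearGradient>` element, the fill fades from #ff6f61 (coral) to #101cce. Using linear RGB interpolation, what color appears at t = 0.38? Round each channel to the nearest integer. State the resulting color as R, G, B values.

#ff6f61 → (255, 111, 97); #101cce → (16, 28, 206).
R = 255 + 0.38 × (16 − 255) = 255 + 0.38 × -239 = 164.18 → 164
G = 111 + 0.38 × (28 − 111) = 111 + 0.38 × -83 = 79.46 → 79
B = 97 + 0.38 × (206 − 97) = 97 + 0.38 × 109 = 138.42 → 138
So the blended color is (164, 79, 138), about #a44f8a.

(164, 79, 138)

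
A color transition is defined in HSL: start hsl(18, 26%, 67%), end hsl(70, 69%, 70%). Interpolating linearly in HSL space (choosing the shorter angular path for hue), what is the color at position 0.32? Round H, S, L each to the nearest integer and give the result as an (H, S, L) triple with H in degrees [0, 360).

(35, 40, 68)

Hue arc: Δh = 70 − 18 = 52° (|Δh| ≤ 180, already the shorter path).
H = 18 + 0.32 × (52) = 34.64 → 35°
S = 26 + 0.32 × (69 − 26) = 39.76 → 40%
L = 67 + 0.32 × (70 − 67) = 67.96 → 68%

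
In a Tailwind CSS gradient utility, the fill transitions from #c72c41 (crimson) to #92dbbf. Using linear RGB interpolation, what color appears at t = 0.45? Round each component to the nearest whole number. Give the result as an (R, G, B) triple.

#c72c41 → (199, 44, 65); #92dbbf → (146, 219, 191).
R = 199 + 0.45 × (146 − 199) = 199 + 0.45 × -53 = 175.15 → 175
G = 44 + 0.45 × (219 − 44) = 44 + 0.45 × 175 = 122.75 → 123
B = 65 + 0.45 × (191 − 65) = 65 + 0.45 × 126 = 121.7 → 122

(175, 123, 122)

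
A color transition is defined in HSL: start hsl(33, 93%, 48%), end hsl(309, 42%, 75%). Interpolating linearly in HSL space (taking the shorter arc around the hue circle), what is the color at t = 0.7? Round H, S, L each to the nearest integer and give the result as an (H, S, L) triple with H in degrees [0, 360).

Hue: 309 − 33 = 276°, but |276| > 180 so the shorter arc goes the other way: Δh = 276 − 360 = -84°.
H = 33 + 0.7 × (-84) = -25.8 → -26 → -26 mod 360 = 334°
S = 93 + 0.7 × (42 − 93) = 57.3 → 57%
L = 48 + 0.7 × (75 − 48) = 66.9 → 67%

(334, 57, 67)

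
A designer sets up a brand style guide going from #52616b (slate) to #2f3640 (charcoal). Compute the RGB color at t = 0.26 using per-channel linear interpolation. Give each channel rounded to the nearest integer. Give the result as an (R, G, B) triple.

(73, 86, 96)

#52616b → (82, 97, 107); #2f3640 → (47, 54, 64).
R = 82 + 0.26 × (47 − 82) = 82 + 0.26 × -35 = 72.9 → 73
G = 97 + 0.26 × (54 − 97) = 97 + 0.26 × -43 = 85.82 → 86
B = 107 + 0.26 × (64 − 107) = 107 + 0.26 × -43 = 95.82 → 96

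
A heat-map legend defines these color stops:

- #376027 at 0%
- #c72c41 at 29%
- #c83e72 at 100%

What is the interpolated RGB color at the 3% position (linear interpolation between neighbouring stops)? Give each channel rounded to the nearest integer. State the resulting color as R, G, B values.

(70, 91, 42)

3% lies between the 0% and 29% stops, so the local fraction is t = (3 − 0)/(29 − 0) = 3/29 ≈ 0.1034.
#376027 → (55, 96, 39); #c72c41 → (199, 44, 65).
R = 55 + 0.1034 × (199 − 55) = 69.89 → 70
G = 96 + 0.1034 × (44 − 96) = 90.623 → 91
B = 39 + 0.1034 × (65 − 39) = 41.688 → 42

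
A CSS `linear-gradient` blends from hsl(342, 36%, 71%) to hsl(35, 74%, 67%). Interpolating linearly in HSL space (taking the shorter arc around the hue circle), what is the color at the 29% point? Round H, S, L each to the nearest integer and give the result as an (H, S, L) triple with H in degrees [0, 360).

Hue: 35 − 342 = -307°, but |-307| > 180 so the shorter arc goes the other way: Δh = -307 + 360 = 53°.
H = 342 + 0.29 × (53) = 357.37 → 357°
S = 36 + 0.29 × (74 − 36) = 47.02 → 47%
L = 71 + 0.29 × (67 − 71) = 69.84 → 70%

(357, 47, 70)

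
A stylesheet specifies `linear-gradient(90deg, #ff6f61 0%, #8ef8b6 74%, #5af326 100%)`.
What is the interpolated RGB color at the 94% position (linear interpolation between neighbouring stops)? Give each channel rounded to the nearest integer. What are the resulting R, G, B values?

94% lies between the 74% and 100% stops, so the local fraction is t = (94 − 74)/(100 − 74) = 20/26 ≈ 0.7692.
#8ef8b6 → (142, 248, 182); #5af326 → (90, 243, 38).
R = 142 + 0.7692 × (90 − 142) = 102.002 → 102
G = 248 + 0.7692 × (243 − 248) = 244.154 → 244
B = 182 + 0.7692 × (38 − 182) = 71.235 → 71

(102, 244, 71)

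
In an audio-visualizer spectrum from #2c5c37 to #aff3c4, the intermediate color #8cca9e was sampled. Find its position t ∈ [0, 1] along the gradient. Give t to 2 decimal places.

0.73

Invert the lerp on the G channel (largest span, 151): t = (202 − 92) / (243 − 92) = 110/151 = 0.72848.
Check on R: (140 − 44)/(175 − 44) = 0.7328 ✓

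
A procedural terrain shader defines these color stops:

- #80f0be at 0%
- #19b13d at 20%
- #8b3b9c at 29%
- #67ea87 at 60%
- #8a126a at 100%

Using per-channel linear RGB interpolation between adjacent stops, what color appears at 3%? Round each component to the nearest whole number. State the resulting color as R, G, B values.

(113, 231, 171)

3% lies between the 0% and 20% stops, so the local fraction is t = (3 − 0)/(20 − 0) = 3/20 ≈ 0.15.
#80f0be → (128, 240, 190); #19b13d → (25, 177, 61).
R = 128 + 0.15 × (25 − 128) = 112.55 → 113
G = 240 + 0.15 × (177 − 240) = 230.55 → 231
B = 190 + 0.15 × (61 − 190) = 170.65 → 171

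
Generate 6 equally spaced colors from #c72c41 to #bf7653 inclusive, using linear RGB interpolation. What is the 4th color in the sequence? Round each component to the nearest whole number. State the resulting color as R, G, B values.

(194, 88, 76)

With 6 swatches and endpoints inclusive, swatch 4 sits at t = (4 − 1)/(6 − 1) = 3/5 ≈ 0.6.
#c72c41 → (199, 44, 65); #bf7653 → (191, 118, 83).
R = 199 + 0.6 × (191 − 199) = 194.2 → 194
G = 44 + 0.6 × (118 − 44) = 88.4 → 88
B = 65 + 0.6 × (83 − 65) = 75.8 → 76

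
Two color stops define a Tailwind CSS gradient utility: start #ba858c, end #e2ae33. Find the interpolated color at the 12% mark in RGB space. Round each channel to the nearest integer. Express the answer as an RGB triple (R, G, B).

#ba858c → (186, 133, 140); #e2ae33 → (226, 174, 51).
12% corresponds to t = 0.12.
R = 186 + 0.12 × (226 − 186) = 186 + 0.12 × 40 = 190.8 → 191
G = 133 + 0.12 × (174 − 133) = 133 + 0.12 × 41 = 137.92 → 138
B = 140 + 0.12 × (51 − 140) = 140 + 0.12 × -89 = 129.32 → 129

(191, 138, 129)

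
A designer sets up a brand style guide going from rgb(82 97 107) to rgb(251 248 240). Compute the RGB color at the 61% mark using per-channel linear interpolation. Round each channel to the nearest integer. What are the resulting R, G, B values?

61% corresponds to t = 0.61.
R = 82 + 0.61 × (251 − 82) = 82 + 0.61 × 169 = 185.09 → 185
G = 97 + 0.61 × (248 − 97) = 97 + 0.61 × 151 = 189.11 → 189
B = 107 + 0.61 × (240 − 107) = 107 + 0.61 × 133 = 188.13 → 188
So the blended color is (185, 189, 188), about #b9bdbc.

(185, 189, 188)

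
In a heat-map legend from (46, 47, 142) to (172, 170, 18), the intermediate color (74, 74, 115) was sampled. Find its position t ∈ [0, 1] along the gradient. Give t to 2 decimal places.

Invert the lerp on the R channel (largest span, 126): t = (74 − 46) / (172 − 46) = 28/126 = 0.22222.
Check on G: (74 − 47)/(170 − 47) = 0.2195 ✓

0.22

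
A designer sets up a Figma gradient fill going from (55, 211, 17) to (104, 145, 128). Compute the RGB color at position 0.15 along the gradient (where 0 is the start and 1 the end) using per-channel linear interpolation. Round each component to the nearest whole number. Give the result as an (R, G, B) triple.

(62, 201, 34)

R = 55 + 0.15 × (104 − 55) = 55 + 0.15 × 49 = 62.35 → 62
G = 211 + 0.15 × (145 − 211) = 211 + 0.15 × -66 = 201.1 → 201
B = 17 + 0.15 × (128 − 17) = 17 + 0.15 × 111 = 33.65 → 34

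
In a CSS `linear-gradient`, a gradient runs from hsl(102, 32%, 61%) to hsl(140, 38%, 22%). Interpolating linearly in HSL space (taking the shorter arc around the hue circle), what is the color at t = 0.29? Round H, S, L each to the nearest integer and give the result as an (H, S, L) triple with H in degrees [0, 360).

Hue arc: Δh = 140 − 102 = 38° (|Δh| ≤ 180, already the shorter path).
H = 102 + 0.29 × (38) = 113.02 → 113°
S = 32 + 0.29 × (38 − 32) = 33.74 → 34%
L = 61 + 0.29 × (22 − 61) = 49.69 → 50%

(113, 34, 50)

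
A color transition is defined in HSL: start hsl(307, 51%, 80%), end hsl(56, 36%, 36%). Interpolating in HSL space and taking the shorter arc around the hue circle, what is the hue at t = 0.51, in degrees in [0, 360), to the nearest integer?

3

Hue: 56 − 307 = -251°, but |-251| > 180 so the shorter arc goes the other way: Δh = -251 + 360 = 109°.
H = 307 + 0.51 × (109) = 362.59 → 363 → 363 mod 360 = 3°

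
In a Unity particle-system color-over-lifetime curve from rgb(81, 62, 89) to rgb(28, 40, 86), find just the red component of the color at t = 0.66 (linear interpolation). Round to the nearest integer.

46

R = 81 + 0.66 × (28 − 81) = 46.02 → 46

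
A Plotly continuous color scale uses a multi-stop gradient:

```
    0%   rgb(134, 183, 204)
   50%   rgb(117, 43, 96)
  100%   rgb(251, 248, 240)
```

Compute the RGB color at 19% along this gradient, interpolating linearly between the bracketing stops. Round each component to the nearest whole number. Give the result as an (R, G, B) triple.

(128, 130, 163)

19% lies between the 0% and 50% stops, so the local fraction is t = (19 − 0)/(50 − 0) = 19/50 ≈ 0.38.
R = 134 + 0.38 × (117 − 134) = 127.54 → 128
G = 183 + 0.38 × (43 − 183) = 129.8 → 130
B = 204 + 0.38 × (96 − 204) = 162.96 → 163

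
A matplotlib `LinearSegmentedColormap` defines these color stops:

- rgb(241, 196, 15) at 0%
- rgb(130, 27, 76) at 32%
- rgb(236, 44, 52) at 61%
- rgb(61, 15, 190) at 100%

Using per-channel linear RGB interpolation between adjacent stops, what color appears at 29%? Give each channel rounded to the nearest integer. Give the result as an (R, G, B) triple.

(140, 43, 70)

29% lies between the 0% and 32% stops, so the local fraction is t = (29 − 0)/(32 − 0) = 29/32 ≈ 0.9062.
R = 241 + 0.9062 × (130 − 241) = 140.412 → 140
G = 196 + 0.9062 × (27 − 196) = 42.852 → 43
B = 15 + 0.9062 × (76 − 15) = 70.278 → 70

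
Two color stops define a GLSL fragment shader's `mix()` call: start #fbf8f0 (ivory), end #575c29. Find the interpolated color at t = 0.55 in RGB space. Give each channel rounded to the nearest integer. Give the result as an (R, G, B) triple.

(161, 162, 131)

#fbf8f0 → (251, 248, 240); #575c29 → (87, 92, 41).
R = 251 + 0.55 × (87 − 251) = 251 + 0.55 × -164 = 160.8 → 161
G = 248 + 0.55 × (92 − 248) = 248 + 0.55 × -156 = 162.2 → 162
B = 240 + 0.55 × (41 − 240) = 240 + 0.55 × -199 = 130.55 → 131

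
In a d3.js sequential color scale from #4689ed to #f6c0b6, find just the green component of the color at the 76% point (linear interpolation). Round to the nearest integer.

G₁ = 137 (from #4689ed), G₂ = 192 (from #f6c0b6).
G = 137 + 0.76 × (192 − 137) = 178.8 → 179

179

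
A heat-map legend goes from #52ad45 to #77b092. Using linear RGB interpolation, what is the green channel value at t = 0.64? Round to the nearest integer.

G₁ = 173 (from #52ad45), G₂ = 176 (from #77b092).
G = 173 + 0.64 × (176 − 173) = 174.92 → 175

175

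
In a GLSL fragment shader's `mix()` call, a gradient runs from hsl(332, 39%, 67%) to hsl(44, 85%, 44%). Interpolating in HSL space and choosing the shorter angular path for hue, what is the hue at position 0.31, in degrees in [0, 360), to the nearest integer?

354

Hue: 44 − 332 = -288°, but |-288| > 180 so the shorter arc goes the other way: Δh = -288 + 360 = 72°.
H = 332 + 0.31 × (72) = 354.32 → 354°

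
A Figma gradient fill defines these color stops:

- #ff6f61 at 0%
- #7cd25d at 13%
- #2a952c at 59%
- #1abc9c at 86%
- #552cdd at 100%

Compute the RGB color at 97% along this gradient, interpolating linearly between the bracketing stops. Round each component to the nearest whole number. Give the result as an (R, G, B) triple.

97% lies between the 86% and 100% stops, so the local fraction is t = (97 − 86)/(100 − 86) = 11/14 ≈ 0.7857.
#1abc9c → (26, 188, 156); #552cdd → (85, 44, 221).
R = 26 + 0.7857 × (85 − 26) = 72.356 → 72
G = 188 + 0.7857 × (44 − 188) = 74.859 → 75
B = 156 + 0.7857 × (221 − 156) = 207.07 → 207

(72, 75, 207)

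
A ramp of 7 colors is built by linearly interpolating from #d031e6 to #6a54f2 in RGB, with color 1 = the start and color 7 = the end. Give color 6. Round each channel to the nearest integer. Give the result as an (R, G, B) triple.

(123, 78, 240)

With 7 swatches and endpoints inclusive, swatch 6 sits at t = (6 − 1)/(7 − 1) = 5/6 ≈ 0.8333.
#d031e6 → (208, 49, 230); #6a54f2 → (106, 84, 242).
R = 208 + 0.8333 × (106 − 208) = 123.003 → 123
G = 49 + 0.8333 × (84 − 49) = 78.166 → 78
B = 230 + 0.8333 × (242 − 230) = 240 → 240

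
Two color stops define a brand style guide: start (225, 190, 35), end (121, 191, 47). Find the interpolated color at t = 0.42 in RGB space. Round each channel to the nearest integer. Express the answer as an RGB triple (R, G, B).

R = 225 + 0.42 × (121 − 225) = 225 + 0.42 × -104 = 181.32 → 181
G = 190 + 0.42 × (191 − 190) = 190 + 0.42 × 1 = 190.42 → 190
B = 35 + 0.42 × (47 − 35) = 35 + 0.42 × 12 = 40.04 → 40

(181, 190, 40)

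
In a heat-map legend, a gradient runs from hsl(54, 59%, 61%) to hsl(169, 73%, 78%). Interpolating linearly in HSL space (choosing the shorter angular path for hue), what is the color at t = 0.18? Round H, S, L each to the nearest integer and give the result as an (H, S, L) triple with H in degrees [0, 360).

Hue arc: Δh = 169 − 54 = 115° (|Δh| ≤ 180, already the shorter path).
H = 54 + 0.18 × (115) = 74.7 → 75°
S = 59 + 0.18 × (73 − 59) = 61.52 → 62%
L = 61 + 0.18 × (78 − 61) = 64.06 → 64%

(75, 62, 64)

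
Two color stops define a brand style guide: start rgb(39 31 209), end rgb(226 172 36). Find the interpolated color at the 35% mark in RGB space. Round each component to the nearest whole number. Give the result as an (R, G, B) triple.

35% corresponds to t = 0.35.
R = 39 + 0.35 × (226 − 39) = 39 + 0.35 × 187 = 104.45 → 104
G = 31 + 0.35 × (172 − 31) = 31 + 0.35 × 141 = 80.35 → 80
B = 209 + 0.35 × (36 − 209) = 209 + 0.35 × -173 = 148.45 → 148
So the blended color is (104, 80, 148), about #685094.

(104, 80, 148)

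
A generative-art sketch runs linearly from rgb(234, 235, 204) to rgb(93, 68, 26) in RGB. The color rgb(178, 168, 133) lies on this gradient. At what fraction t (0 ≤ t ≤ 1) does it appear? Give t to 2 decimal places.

Invert the lerp on the B channel (largest span, 178): t = (133 − 204) / (26 − 204) = -71/-178 = 0.39888.
Check on R: (178 − 234)/(93 − 234) = 0.3972 ✓

0.40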